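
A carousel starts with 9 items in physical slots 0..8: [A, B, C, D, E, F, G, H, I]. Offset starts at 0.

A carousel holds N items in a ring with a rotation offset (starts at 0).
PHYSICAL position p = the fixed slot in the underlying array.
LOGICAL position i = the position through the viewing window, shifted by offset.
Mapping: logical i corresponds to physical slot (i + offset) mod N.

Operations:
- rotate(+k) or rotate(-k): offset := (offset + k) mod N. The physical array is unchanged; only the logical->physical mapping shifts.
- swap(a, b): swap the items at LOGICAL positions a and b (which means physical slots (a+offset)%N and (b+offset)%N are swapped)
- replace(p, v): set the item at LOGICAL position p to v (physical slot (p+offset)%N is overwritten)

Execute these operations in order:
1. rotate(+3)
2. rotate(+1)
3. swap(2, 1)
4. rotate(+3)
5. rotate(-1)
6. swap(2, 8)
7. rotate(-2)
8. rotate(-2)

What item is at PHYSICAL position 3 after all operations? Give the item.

After op 1 (rotate(+3)): offset=3, physical=[A,B,C,D,E,F,G,H,I], logical=[D,E,F,G,H,I,A,B,C]
After op 2 (rotate(+1)): offset=4, physical=[A,B,C,D,E,F,G,H,I], logical=[E,F,G,H,I,A,B,C,D]
After op 3 (swap(2, 1)): offset=4, physical=[A,B,C,D,E,G,F,H,I], logical=[E,G,F,H,I,A,B,C,D]
After op 4 (rotate(+3)): offset=7, physical=[A,B,C,D,E,G,F,H,I], logical=[H,I,A,B,C,D,E,G,F]
After op 5 (rotate(-1)): offset=6, physical=[A,B,C,D,E,G,F,H,I], logical=[F,H,I,A,B,C,D,E,G]
After op 6 (swap(2, 8)): offset=6, physical=[A,B,C,D,E,I,F,H,G], logical=[F,H,G,A,B,C,D,E,I]
After op 7 (rotate(-2)): offset=4, physical=[A,B,C,D,E,I,F,H,G], logical=[E,I,F,H,G,A,B,C,D]
After op 8 (rotate(-2)): offset=2, physical=[A,B,C,D,E,I,F,H,G], logical=[C,D,E,I,F,H,G,A,B]

Answer: D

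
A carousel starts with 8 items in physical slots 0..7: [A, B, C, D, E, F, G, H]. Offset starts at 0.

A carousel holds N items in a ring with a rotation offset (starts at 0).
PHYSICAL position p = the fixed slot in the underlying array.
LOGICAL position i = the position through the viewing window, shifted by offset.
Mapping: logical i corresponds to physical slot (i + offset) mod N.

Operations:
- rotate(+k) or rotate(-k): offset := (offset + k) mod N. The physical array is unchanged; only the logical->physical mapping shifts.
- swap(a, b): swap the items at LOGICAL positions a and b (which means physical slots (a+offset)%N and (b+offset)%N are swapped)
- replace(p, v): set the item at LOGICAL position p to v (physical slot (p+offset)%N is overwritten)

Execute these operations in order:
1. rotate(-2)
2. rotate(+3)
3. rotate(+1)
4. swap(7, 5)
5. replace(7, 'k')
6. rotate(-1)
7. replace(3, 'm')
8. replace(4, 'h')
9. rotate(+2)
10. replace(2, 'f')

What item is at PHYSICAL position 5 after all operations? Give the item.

After op 1 (rotate(-2)): offset=6, physical=[A,B,C,D,E,F,G,H], logical=[G,H,A,B,C,D,E,F]
After op 2 (rotate(+3)): offset=1, physical=[A,B,C,D,E,F,G,H], logical=[B,C,D,E,F,G,H,A]
After op 3 (rotate(+1)): offset=2, physical=[A,B,C,D,E,F,G,H], logical=[C,D,E,F,G,H,A,B]
After op 4 (swap(7, 5)): offset=2, physical=[A,H,C,D,E,F,G,B], logical=[C,D,E,F,G,B,A,H]
After op 5 (replace(7, 'k')): offset=2, physical=[A,k,C,D,E,F,G,B], logical=[C,D,E,F,G,B,A,k]
After op 6 (rotate(-1)): offset=1, physical=[A,k,C,D,E,F,G,B], logical=[k,C,D,E,F,G,B,A]
After op 7 (replace(3, 'm')): offset=1, physical=[A,k,C,D,m,F,G,B], logical=[k,C,D,m,F,G,B,A]
After op 8 (replace(4, 'h')): offset=1, physical=[A,k,C,D,m,h,G,B], logical=[k,C,D,m,h,G,B,A]
After op 9 (rotate(+2)): offset=3, physical=[A,k,C,D,m,h,G,B], logical=[D,m,h,G,B,A,k,C]
After op 10 (replace(2, 'f')): offset=3, physical=[A,k,C,D,m,f,G,B], logical=[D,m,f,G,B,A,k,C]

Answer: f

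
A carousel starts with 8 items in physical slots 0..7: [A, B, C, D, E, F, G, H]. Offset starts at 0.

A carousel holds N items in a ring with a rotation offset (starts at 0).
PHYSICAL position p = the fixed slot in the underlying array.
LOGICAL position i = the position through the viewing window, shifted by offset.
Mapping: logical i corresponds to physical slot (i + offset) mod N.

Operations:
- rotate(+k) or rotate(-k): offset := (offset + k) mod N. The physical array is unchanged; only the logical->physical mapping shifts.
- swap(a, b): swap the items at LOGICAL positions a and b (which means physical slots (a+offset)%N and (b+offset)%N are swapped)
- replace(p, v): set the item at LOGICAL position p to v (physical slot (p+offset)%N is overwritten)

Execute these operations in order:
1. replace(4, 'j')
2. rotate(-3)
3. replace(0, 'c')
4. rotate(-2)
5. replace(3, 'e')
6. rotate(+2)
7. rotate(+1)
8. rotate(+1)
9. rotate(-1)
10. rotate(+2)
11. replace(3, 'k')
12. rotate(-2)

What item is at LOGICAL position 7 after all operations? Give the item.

After op 1 (replace(4, 'j')): offset=0, physical=[A,B,C,D,j,F,G,H], logical=[A,B,C,D,j,F,G,H]
After op 2 (rotate(-3)): offset=5, physical=[A,B,C,D,j,F,G,H], logical=[F,G,H,A,B,C,D,j]
After op 3 (replace(0, 'c')): offset=5, physical=[A,B,C,D,j,c,G,H], logical=[c,G,H,A,B,C,D,j]
After op 4 (rotate(-2)): offset=3, physical=[A,B,C,D,j,c,G,H], logical=[D,j,c,G,H,A,B,C]
After op 5 (replace(3, 'e')): offset=3, physical=[A,B,C,D,j,c,e,H], logical=[D,j,c,e,H,A,B,C]
After op 6 (rotate(+2)): offset=5, physical=[A,B,C,D,j,c,e,H], logical=[c,e,H,A,B,C,D,j]
After op 7 (rotate(+1)): offset=6, physical=[A,B,C,D,j,c,e,H], logical=[e,H,A,B,C,D,j,c]
After op 8 (rotate(+1)): offset=7, physical=[A,B,C,D,j,c,e,H], logical=[H,A,B,C,D,j,c,e]
After op 9 (rotate(-1)): offset=6, physical=[A,B,C,D,j,c,e,H], logical=[e,H,A,B,C,D,j,c]
After op 10 (rotate(+2)): offset=0, physical=[A,B,C,D,j,c,e,H], logical=[A,B,C,D,j,c,e,H]
After op 11 (replace(3, 'k')): offset=0, physical=[A,B,C,k,j,c,e,H], logical=[A,B,C,k,j,c,e,H]
After op 12 (rotate(-2)): offset=6, physical=[A,B,C,k,j,c,e,H], logical=[e,H,A,B,C,k,j,c]

Answer: c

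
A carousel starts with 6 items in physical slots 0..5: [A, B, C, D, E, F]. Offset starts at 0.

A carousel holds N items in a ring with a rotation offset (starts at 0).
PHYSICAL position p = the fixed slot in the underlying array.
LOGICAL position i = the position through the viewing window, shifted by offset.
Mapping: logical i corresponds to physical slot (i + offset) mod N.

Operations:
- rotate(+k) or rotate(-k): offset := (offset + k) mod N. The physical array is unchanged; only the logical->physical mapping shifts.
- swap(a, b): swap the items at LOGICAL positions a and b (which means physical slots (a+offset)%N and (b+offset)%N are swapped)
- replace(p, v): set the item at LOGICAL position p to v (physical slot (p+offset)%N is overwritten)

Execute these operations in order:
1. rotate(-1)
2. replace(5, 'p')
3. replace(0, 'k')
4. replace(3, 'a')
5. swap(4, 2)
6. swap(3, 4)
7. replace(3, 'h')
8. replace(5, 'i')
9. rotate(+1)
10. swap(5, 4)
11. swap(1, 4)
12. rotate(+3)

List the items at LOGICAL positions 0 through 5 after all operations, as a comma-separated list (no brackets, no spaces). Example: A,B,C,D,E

Answer: a,D,i,A,k,h

Derivation:
After op 1 (rotate(-1)): offset=5, physical=[A,B,C,D,E,F], logical=[F,A,B,C,D,E]
After op 2 (replace(5, 'p')): offset=5, physical=[A,B,C,D,p,F], logical=[F,A,B,C,D,p]
After op 3 (replace(0, 'k')): offset=5, physical=[A,B,C,D,p,k], logical=[k,A,B,C,D,p]
After op 4 (replace(3, 'a')): offset=5, physical=[A,B,a,D,p,k], logical=[k,A,B,a,D,p]
After op 5 (swap(4, 2)): offset=5, physical=[A,D,a,B,p,k], logical=[k,A,D,a,B,p]
After op 6 (swap(3, 4)): offset=5, physical=[A,D,B,a,p,k], logical=[k,A,D,B,a,p]
After op 7 (replace(3, 'h')): offset=5, physical=[A,D,h,a,p,k], logical=[k,A,D,h,a,p]
After op 8 (replace(5, 'i')): offset=5, physical=[A,D,h,a,i,k], logical=[k,A,D,h,a,i]
After op 9 (rotate(+1)): offset=0, physical=[A,D,h,a,i,k], logical=[A,D,h,a,i,k]
After op 10 (swap(5, 4)): offset=0, physical=[A,D,h,a,k,i], logical=[A,D,h,a,k,i]
After op 11 (swap(1, 4)): offset=0, physical=[A,k,h,a,D,i], logical=[A,k,h,a,D,i]
After op 12 (rotate(+3)): offset=3, physical=[A,k,h,a,D,i], logical=[a,D,i,A,k,h]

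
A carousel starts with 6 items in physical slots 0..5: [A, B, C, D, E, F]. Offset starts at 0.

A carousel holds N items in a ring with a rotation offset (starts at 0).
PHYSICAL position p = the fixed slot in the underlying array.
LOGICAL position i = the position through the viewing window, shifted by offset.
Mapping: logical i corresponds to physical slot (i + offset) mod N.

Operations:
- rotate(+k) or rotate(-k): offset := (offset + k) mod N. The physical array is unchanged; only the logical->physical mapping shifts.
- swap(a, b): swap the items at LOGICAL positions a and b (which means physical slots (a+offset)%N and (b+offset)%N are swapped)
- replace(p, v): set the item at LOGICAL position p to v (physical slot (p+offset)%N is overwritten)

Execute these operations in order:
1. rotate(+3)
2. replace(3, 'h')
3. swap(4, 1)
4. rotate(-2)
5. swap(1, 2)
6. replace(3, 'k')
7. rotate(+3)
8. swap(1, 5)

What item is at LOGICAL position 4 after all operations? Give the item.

Answer: D

Derivation:
After op 1 (rotate(+3)): offset=3, physical=[A,B,C,D,E,F], logical=[D,E,F,A,B,C]
After op 2 (replace(3, 'h')): offset=3, physical=[h,B,C,D,E,F], logical=[D,E,F,h,B,C]
After op 3 (swap(4, 1)): offset=3, physical=[h,E,C,D,B,F], logical=[D,B,F,h,E,C]
After op 4 (rotate(-2)): offset=1, physical=[h,E,C,D,B,F], logical=[E,C,D,B,F,h]
After op 5 (swap(1, 2)): offset=1, physical=[h,E,D,C,B,F], logical=[E,D,C,B,F,h]
After op 6 (replace(3, 'k')): offset=1, physical=[h,E,D,C,k,F], logical=[E,D,C,k,F,h]
After op 7 (rotate(+3)): offset=4, physical=[h,E,D,C,k,F], logical=[k,F,h,E,D,C]
After op 8 (swap(1, 5)): offset=4, physical=[h,E,D,F,k,C], logical=[k,C,h,E,D,F]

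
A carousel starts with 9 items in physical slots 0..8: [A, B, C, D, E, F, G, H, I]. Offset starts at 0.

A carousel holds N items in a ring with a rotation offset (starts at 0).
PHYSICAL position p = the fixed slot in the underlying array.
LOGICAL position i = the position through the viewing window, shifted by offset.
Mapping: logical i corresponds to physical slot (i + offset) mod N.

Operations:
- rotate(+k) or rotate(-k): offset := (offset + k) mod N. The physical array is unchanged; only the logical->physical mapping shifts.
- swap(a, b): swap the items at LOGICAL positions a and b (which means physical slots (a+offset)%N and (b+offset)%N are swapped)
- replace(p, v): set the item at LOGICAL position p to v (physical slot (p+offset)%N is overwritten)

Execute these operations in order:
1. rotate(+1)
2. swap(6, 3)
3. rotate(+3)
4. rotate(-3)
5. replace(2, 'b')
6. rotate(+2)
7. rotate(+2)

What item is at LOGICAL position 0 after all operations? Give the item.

Answer: F

Derivation:
After op 1 (rotate(+1)): offset=1, physical=[A,B,C,D,E,F,G,H,I], logical=[B,C,D,E,F,G,H,I,A]
After op 2 (swap(6, 3)): offset=1, physical=[A,B,C,D,H,F,G,E,I], logical=[B,C,D,H,F,G,E,I,A]
After op 3 (rotate(+3)): offset=4, physical=[A,B,C,D,H,F,G,E,I], logical=[H,F,G,E,I,A,B,C,D]
After op 4 (rotate(-3)): offset=1, physical=[A,B,C,D,H,F,G,E,I], logical=[B,C,D,H,F,G,E,I,A]
After op 5 (replace(2, 'b')): offset=1, physical=[A,B,C,b,H,F,G,E,I], logical=[B,C,b,H,F,G,E,I,A]
After op 6 (rotate(+2)): offset=3, physical=[A,B,C,b,H,F,G,E,I], logical=[b,H,F,G,E,I,A,B,C]
After op 7 (rotate(+2)): offset=5, physical=[A,B,C,b,H,F,G,E,I], logical=[F,G,E,I,A,B,C,b,H]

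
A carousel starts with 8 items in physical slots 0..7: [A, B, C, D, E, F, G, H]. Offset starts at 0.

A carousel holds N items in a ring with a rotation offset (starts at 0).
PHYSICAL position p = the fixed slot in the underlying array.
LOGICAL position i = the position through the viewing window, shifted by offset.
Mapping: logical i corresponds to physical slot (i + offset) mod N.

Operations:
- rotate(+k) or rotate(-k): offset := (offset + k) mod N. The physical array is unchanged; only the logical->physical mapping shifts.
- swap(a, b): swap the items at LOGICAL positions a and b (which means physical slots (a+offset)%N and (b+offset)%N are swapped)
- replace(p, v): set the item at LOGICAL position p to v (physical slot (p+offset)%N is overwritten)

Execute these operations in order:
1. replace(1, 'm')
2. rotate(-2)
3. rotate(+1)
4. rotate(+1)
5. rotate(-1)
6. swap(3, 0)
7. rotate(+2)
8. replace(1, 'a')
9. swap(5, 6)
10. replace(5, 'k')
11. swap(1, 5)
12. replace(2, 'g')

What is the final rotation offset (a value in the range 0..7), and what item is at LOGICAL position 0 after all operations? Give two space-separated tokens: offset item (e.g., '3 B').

After op 1 (replace(1, 'm')): offset=0, physical=[A,m,C,D,E,F,G,H], logical=[A,m,C,D,E,F,G,H]
After op 2 (rotate(-2)): offset=6, physical=[A,m,C,D,E,F,G,H], logical=[G,H,A,m,C,D,E,F]
After op 3 (rotate(+1)): offset=7, physical=[A,m,C,D,E,F,G,H], logical=[H,A,m,C,D,E,F,G]
After op 4 (rotate(+1)): offset=0, physical=[A,m,C,D,E,F,G,H], logical=[A,m,C,D,E,F,G,H]
After op 5 (rotate(-1)): offset=7, physical=[A,m,C,D,E,F,G,H], logical=[H,A,m,C,D,E,F,G]
After op 6 (swap(3, 0)): offset=7, physical=[A,m,H,D,E,F,G,C], logical=[C,A,m,H,D,E,F,G]
After op 7 (rotate(+2)): offset=1, physical=[A,m,H,D,E,F,G,C], logical=[m,H,D,E,F,G,C,A]
After op 8 (replace(1, 'a')): offset=1, physical=[A,m,a,D,E,F,G,C], logical=[m,a,D,E,F,G,C,A]
After op 9 (swap(5, 6)): offset=1, physical=[A,m,a,D,E,F,C,G], logical=[m,a,D,E,F,C,G,A]
After op 10 (replace(5, 'k')): offset=1, physical=[A,m,a,D,E,F,k,G], logical=[m,a,D,E,F,k,G,A]
After op 11 (swap(1, 5)): offset=1, physical=[A,m,k,D,E,F,a,G], logical=[m,k,D,E,F,a,G,A]
After op 12 (replace(2, 'g')): offset=1, physical=[A,m,k,g,E,F,a,G], logical=[m,k,g,E,F,a,G,A]

Answer: 1 m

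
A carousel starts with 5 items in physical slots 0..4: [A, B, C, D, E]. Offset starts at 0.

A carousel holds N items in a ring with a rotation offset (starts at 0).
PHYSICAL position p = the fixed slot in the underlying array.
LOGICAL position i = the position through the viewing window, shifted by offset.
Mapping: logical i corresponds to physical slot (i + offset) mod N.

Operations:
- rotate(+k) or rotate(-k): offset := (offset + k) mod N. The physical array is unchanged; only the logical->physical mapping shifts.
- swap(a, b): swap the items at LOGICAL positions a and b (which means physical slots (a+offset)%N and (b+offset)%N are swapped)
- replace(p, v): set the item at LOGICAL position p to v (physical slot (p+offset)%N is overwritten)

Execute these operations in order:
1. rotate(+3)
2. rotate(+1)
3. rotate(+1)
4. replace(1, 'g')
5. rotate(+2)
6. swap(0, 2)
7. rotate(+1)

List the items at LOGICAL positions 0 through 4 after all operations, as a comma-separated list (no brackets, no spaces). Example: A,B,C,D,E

Answer: D,C,A,g,E

Derivation:
After op 1 (rotate(+3)): offset=3, physical=[A,B,C,D,E], logical=[D,E,A,B,C]
After op 2 (rotate(+1)): offset=4, physical=[A,B,C,D,E], logical=[E,A,B,C,D]
After op 3 (rotate(+1)): offset=0, physical=[A,B,C,D,E], logical=[A,B,C,D,E]
After op 4 (replace(1, 'g')): offset=0, physical=[A,g,C,D,E], logical=[A,g,C,D,E]
After op 5 (rotate(+2)): offset=2, physical=[A,g,C,D,E], logical=[C,D,E,A,g]
After op 6 (swap(0, 2)): offset=2, physical=[A,g,E,D,C], logical=[E,D,C,A,g]
After op 7 (rotate(+1)): offset=3, physical=[A,g,E,D,C], logical=[D,C,A,g,E]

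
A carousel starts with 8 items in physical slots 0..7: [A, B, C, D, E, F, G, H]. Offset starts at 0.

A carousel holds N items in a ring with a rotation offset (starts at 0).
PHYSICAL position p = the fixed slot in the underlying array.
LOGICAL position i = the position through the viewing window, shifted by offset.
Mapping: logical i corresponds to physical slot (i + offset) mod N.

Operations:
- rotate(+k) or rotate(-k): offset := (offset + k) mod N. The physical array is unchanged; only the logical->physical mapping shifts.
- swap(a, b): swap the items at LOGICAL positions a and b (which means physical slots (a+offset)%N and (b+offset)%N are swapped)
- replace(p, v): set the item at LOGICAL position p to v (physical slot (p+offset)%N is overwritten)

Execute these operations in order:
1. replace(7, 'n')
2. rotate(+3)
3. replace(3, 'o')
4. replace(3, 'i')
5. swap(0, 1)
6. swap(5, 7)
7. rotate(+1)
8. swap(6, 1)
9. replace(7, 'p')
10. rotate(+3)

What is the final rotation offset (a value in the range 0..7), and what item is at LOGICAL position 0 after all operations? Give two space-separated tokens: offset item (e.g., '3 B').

Answer: 7 n

Derivation:
After op 1 (replace(7, 'n')): offset=0, physical=[A,B,C,D,E,F,G,n], logical=[A,B,C,D,E,F,G,n]
After op 2 (rotate(+3)): offset=3, physical=[A,B,C,D,E,F,G,n], logical=[D,E,F,G,n,A,B,C]
After op 3 (replace(3, 'o')): offset=3, physical=[A,B,C,D,E,F,o,n], logical=[D,E,F,o,n,A,B,C]
After op 4 (replace(3, 'i')): offset=3, physical=[A,B,C,D,E,F,i,n], logical=[D,E,F,i,n,A,B,C]
After op 5 (swap(0, 1)): offset=3, physical=[A,B,C,E,D,F,i,n], logical=[E,D,F,i,n,A,B,C]
After op 6 (swap(5, 7)): offset=3, physical=[C,B,A,E,D,F,i,n], logical=[E,D,F,i,n,C,B,A]
After op 7 (rotate(+1)): offset=4, physical=[C,B,A,E,D,F,i,n], logical=[D,F,i,n,C,B,A,E]
After op 8 (swap(6, 1)): offset=4, physical=[C,B,F,E,D,A,i,n], logical=[D,A,i,n,C,B,F,E]
After op 9 (replace(7, 'p')): offset=4, physical=[C,B,F,p,D,A,i,n], logical=[D,A,i,n,C,B,F,p]
After op 10 (rotate(+3)): offset=7, physical=[C,B,F,p,D,A,i,n], logical=[n,C,B,F,p,D,A,i]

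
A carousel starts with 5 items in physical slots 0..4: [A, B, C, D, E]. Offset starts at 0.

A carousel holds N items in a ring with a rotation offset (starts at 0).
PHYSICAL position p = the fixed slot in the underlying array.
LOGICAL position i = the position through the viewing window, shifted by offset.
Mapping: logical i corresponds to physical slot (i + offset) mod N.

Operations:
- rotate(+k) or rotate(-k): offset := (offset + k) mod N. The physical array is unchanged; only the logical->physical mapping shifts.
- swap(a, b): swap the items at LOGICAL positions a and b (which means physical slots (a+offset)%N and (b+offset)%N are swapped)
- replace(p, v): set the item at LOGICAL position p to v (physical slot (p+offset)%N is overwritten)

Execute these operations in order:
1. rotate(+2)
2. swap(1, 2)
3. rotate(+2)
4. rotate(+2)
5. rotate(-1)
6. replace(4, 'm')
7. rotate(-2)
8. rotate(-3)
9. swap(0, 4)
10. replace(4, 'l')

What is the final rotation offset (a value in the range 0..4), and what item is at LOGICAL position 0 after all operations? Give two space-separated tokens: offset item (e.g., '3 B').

Answer: 0 m

Derivation:
After op 1 (rotate(+2)): offset=2, physical=[A,B,C,D,E], logical=[C,D,E,A,B]
After op 2 (swap(1, 2)): offset=2, physical=[A,B,C,E,D], logical=[C,E,D,A,B]
After op 3 (rotate(+2)): offset=4, physical=[A,B,C,E,D], logical=[D,A,B,C,E]
After op 4 (rotate(+2)): offset=1, physical=[A,B,C,E,D], logical=[B,C,E,D,A]
After op 5 (rotate(-1)): offset=0, physical=[A,B,C,E,D], logical=[A,B,C,E,D]
After op 6 (replace(4, 'm')): offset=0, physical=[A,B,C,E,m], logical=[A,B,C,E,m]
After op 7 (rotate(-2)): offset=3, physical=[A,B,C,E,m], logical=[E,m,A,B,C]
After op 8 (rotate(-3)): offset=0, physical=[A,B,C,E,m], logical=[A,B,C,E,m]
After op 9 (swap(0, 4)): offset=0, physical=[m,B,C,E,A], logical=[m,B,C,E,A]
After op 10 (replace(4, 'l')): offset=0, physical=[m,B,C,E,l], logical=[m,B,C,E,l]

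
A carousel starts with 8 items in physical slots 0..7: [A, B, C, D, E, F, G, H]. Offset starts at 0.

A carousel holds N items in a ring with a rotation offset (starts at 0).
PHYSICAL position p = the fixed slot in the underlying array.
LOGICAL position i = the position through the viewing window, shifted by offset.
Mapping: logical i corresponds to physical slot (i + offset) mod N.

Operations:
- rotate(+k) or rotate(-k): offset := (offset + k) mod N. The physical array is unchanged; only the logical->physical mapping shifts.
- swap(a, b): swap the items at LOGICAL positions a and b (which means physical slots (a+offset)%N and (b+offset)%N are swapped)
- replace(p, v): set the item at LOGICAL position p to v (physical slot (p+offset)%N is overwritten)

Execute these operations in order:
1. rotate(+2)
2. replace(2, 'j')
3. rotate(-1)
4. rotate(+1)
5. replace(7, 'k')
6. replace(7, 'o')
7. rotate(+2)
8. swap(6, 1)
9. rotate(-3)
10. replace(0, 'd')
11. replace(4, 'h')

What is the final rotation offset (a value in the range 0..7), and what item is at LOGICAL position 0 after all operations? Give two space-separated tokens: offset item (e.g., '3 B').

After op 1 (rotate(+2)): offset=2, physical=[A,B,C,D,E,F,G,H], logical=[C,D,E,F,G,H,A,B]
After op 2 (replace(2, 'j')): offset=2, physical=[A,B,C,D,j,F,G,H], logical=[C,D,j,F,G,H,A,B]
After op 3 (rotate(-1)): offset=1, physical=[A,B,C,D,j,F,G,H], logical=[B,C,D,j,F,G,H,A]
After op 4 (rotate(+1)): offset=2, physical=[A,B,C,D,j,F,G,H], logical=[C,D,j,F,G,H,A,B]
After op 5 (replace(7, 'k')): offset=2, physical=[A,k,C,D,j,F,G,H], logical=[C,D,j,F,G,H,A,k]
After op 6 (replace(7, 'o')): offset=2, physical=[A,o,C,D,j,F,G,H], logical=[C,D,j,F,G,H,A,o]
After op 7 (rotate(+2)): offset=4, physical=[A,o,C,D,j,F,G,H], logical=[j,F,G,H,A,o,C,D]
After op 8 (swap(6, 1)): offset=4, physical=[A,o,F,D,j,C,G,H], logical=[j,C,G,H,A,o,F,D]
After op 9 (rotate(-3)): offset=1, physical=[A,o,F,D,j,C,G,H], logical=[o,F,D,j,C,G,H,A]
After op 10 (replace(0, 'd')): offset=1, physical=[A,d,F,D,j,C,G,H], logical=[d,F,D,j,C,G,H,A]
After op 11 (replace(4, 'h')): offset=1, physical=[A,d,F,D,j,h,G,H], logical=[d,F,D,j,h,G,H,A]

Answer: 1 d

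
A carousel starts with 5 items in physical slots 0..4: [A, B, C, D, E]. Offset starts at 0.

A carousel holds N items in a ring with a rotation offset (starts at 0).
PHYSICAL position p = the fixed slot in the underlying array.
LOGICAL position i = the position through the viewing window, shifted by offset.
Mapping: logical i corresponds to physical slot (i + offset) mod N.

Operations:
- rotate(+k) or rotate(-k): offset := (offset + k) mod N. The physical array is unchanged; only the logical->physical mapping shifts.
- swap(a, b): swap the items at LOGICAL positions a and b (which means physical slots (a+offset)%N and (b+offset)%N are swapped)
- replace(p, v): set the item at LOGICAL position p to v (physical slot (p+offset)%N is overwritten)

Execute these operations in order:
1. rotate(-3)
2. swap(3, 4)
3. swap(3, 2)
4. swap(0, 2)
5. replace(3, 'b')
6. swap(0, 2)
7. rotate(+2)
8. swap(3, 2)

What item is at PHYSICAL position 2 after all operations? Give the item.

Answer: A

Derivation:
After op 1 (rotate(-3)): offset=2, physical=[A,B,C,D,E], logical=[C,D,E,A,B]
After op 2 (swap(3, 4)): offset=2, physical=[B,A,C,D,E], logical=[C,D,E,B,A]
After op 3 (swap(3, 2)): offset=2, physical=[E,A,C,D,B], logical=[C,D,B,E,A]
After op 4 (swap(0, 2)): offset=2, physical=[E,A,B,D,C], logical=[B,D,C,E,A]
After op 5 (replace(3, 'b')): offset=2, physical=[b,A,B,D,C], logical=[B,D,C,b,A]
After op 6 (swap(0, 2)): offset=2, physical=[b,A,C,D,B], logical=[C,D,B,b,A]
After op 7 (rotate(+2)): offset=4, physical=[b,A,C,D,B], logical=[B,b,A,C,D]
After op 8 (swap(3, 2)): offset=4, physical=[b,C,A,D,B], logical=[B,b,C,A,D]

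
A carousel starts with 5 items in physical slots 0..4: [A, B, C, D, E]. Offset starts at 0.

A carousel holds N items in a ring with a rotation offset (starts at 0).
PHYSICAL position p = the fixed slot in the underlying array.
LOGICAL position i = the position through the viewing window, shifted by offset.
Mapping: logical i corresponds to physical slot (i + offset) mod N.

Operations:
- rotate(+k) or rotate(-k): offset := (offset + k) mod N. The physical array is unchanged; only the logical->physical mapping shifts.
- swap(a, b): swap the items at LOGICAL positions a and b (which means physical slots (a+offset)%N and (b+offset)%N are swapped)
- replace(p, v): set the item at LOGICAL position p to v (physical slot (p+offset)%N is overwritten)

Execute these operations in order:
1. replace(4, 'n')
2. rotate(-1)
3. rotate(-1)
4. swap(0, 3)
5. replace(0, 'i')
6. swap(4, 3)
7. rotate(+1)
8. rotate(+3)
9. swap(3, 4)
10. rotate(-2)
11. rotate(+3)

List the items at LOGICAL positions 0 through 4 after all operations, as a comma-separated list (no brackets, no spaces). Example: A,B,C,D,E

After op 1 (replace(4, 'n')): offset=0, physical=[A,B,C,D,n], logical=[A,B,C,D,n]
After op 2 (rotate(-1)): offset=4, physical=[A,B,C,D,n], logical=[n,A,B,C,D]
After op 3 (rotate(-1)): offset=3, physical=[A,B,C,D,n], logical=[D,n,A,B,C]
After op 4 (swap(0, 3)): offset=3, physical=[A,D,C,B,n], logical=[B,n,A,D,C]
After op 5 (replace(0, 'i')): offset=3, physical=[A,D,C,i,n], logical=[i,n,A,D,C]
After op 6 (swap(4, 3)): offset=3, physical=[A,C,D,i,n], logical=[i,n,A,C,D]
After op 7 (rotate(+1)): offset=4, physical=[A,C,D,i,n], logical=[n,A,C,D,i]
After op 8 (rotate(+3)): offset=2, physical=[A,C,D,i,n], logical=[D,i,n,A,C]
After op 9 (swap(3, 4)): offset=2, physical=[C,A,D,i,n], logical=[D,i,n,C,A]
After op 10 (rotate(-2)): offset=0, physical=[C,A,D,i,n], logical=[C,A,D,i,n]
After op 11 (rotate(+3)): offset=3, physical=[C,A,D,i,n], logical=[i,n,C,A,D]

Answer: i,n,C,A,D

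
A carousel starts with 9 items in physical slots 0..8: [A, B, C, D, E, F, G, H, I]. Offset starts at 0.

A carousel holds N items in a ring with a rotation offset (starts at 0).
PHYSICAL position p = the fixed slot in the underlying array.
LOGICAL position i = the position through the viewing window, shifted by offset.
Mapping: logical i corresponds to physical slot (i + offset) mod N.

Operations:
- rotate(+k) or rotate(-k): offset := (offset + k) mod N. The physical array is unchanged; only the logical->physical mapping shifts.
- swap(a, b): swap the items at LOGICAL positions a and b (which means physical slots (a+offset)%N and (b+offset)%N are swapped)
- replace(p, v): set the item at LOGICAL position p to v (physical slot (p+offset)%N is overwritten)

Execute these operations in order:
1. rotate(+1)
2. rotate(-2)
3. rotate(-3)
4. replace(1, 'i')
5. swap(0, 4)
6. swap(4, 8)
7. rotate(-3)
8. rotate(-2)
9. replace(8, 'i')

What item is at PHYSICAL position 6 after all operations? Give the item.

Answer: i

Derivation:
After op 1 (rotate(+1)): offset=1, physical=[A,B,C,D,E,F,G,H,I], logical=[B,C,D,E,F,G,H,I,A]
After op 2 (rotate(-2)): offset=8, physical=[A,B,C,D,E,F,G,H,I], logical=[I,A,B,C,D,E,F,G,H]
After op 3 (rotate(-3)): offset=5, physical=[A,B,C,D,E,F,G,H,I], logical=[F,G,H,I,A,B,C,D,E]
After op 4 (replace(1, 'i')): offset=5, physical=[A,B,C,D,E,F,i,H,I], logical=[F,i,H,I,A,B,C,D,E]
After op 5 (swap(0, 4)): offset=5, physical=[F,B,C,D,E,A,i,H,I], logical=[A,i,H,I,F,B,C,D,E]
After op 6 (swap(4, 8)): offset=5, physical=[E,B,C,D,F,A,i,H,I], logical=[A,i,H,I,E,B,C,D,F]
After op 7 (rotate(-3)): offset=2, physical=[E,B,C,D,F,A,i,H,I], logical=[C,D,F,A,i,H,I,E,B]
After op 8 (rotate(-2)): offset=0, physical=[E,B,C,D,F,A,i,H,I], logical=[E,B,C,D,F,A,i,H,I]
After op 9 (replace(8, 'i')): offset=0, physical=[E,B,C,D,F,A,i,H,i], logical=[E,B,C,D,F,A,i,H,i]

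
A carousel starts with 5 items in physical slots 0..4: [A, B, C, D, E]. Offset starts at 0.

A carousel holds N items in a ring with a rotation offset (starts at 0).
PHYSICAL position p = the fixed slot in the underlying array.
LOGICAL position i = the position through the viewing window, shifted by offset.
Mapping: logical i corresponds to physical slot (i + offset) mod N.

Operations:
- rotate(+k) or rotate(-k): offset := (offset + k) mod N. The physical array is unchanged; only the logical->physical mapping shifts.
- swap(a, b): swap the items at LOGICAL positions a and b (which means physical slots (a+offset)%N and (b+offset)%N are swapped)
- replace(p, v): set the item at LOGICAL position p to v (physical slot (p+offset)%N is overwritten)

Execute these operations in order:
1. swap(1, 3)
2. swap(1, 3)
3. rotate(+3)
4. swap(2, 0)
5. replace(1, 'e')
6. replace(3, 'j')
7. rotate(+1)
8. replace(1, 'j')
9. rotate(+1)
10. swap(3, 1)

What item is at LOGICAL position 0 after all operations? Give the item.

Answer: j

Derivation:
After op 1 (swap(1, 3)): offset=0, physical=[A,D,C,B,E], logical=[A,D,C,B,E]
After op 2 (swap(1, 3)): offset=0, physical=[A,B,C,D,E], logical=[A,B,C,D,E]
After op 3 (rotate(+3)): offset=3, physical=[A,B,C,D,E], logical=[D,E,A,B,C]
After op 4 (swap(2, 0)): offset=3, physical=[D,B,C,A,E], logical=[A,E,D,B,C]
After op 5 (replace(1, 'e')): offset=3, physical=[D,B,C,A,e], logical=[A,e,D,B,C]
After op 6 (replace(3, 'j')): offset=3, physical=[D,j,C,A,e], logical=[A,e,D,j,C]
After op 7 (rotate(+1)): offset=4, physical=[D,j,C,A,e], logical=[e,D,j,C,A]
After op 8 (replace(1, 'j')): offset=4, physical=[j,j,C,A,e], logical=[e,j,j,C,A]
After op 9 (rotate(+1)): offset=0, physical=[j,j,C,A,e], logical=[j,j,C,A,e]
After op 10 (swap(3, 1)): offset=0, physical=[j,A,C,j,e], logical=[j,A,C,j,e]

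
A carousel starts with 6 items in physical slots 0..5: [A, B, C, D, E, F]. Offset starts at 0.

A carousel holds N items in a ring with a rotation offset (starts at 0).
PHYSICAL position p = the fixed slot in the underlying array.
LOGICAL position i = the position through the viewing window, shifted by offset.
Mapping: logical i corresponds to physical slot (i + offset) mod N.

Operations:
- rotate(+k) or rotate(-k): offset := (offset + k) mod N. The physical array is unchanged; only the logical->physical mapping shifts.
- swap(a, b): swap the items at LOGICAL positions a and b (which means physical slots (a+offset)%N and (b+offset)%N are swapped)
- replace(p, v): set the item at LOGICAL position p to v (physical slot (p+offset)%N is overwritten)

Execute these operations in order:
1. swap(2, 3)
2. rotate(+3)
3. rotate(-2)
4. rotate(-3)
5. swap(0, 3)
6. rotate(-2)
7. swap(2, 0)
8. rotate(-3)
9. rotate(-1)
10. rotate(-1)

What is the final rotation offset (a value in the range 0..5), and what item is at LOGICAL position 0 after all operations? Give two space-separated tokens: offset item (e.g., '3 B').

After op 1 (swap(2, 3)): offset=0, physical=[A,B,D,C,E,F], logical=[A,B,D,C,E,F]
After op 2 (rotate(+3)): offset=3, physical=[A,B,D,C,E,F], logical=[C,E,F,A,B,D]
After op 3 (rotate(-2)): offset=1, physical=[A,B,D,C,E,F], logical=[B,D,C,E,F,A]
After op 4 (rotate(-3)): offset=4, physical=[A,B,D,C,E,F], logical=[E,F,A,B,D,C]
After op 5 (swap(0, 3)): offset=4, physical=[A,E,D,C,B,F], logical=[B,F,A,E,D,C]
After op 6 (rotate(-2)): offset=2, physical=[A,E,D,C,B,F], logical=[D,C,B,F,A,E]
After op 7 (swap(2, 0)): offset=2, physical=[A,E,B,C,D,F], logical=[B,C,D,F,A,E]
After op 8 (rotate(-3)): offset=5, physical=[A,E,B,C,D,F], logical=[F,A,E,B,C,D]
After op 9 (rotate(-1)): offset=4, physical=[A,E,B,C,D,F], logical=[D,F,A,E,B,C]
After op 10 (rotate(-1)): offset=3, physical=[A,E,B,C,D,F], logical=[C,D,F,A,E,B]

Answer: 3 C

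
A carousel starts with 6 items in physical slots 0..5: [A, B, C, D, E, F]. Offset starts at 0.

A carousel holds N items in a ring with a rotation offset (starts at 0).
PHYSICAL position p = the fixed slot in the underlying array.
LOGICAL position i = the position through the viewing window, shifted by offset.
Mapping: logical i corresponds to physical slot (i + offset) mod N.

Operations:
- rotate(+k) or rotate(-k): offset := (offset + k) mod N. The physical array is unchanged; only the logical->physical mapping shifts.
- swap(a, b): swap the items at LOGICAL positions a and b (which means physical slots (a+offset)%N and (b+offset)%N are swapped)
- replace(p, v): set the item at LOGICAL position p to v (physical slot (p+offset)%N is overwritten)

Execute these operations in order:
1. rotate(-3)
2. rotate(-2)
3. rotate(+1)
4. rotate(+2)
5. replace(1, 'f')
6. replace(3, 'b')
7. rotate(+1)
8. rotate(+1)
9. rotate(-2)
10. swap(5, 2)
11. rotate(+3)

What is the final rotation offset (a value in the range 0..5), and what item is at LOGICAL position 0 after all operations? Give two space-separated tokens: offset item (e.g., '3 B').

After op 1 (rotate(-3)): offset=3, physical=[A,B,C,D,E,F], logical=[D,E,F,A,B,C]
After op 2 (rotate(-2)): offset=1, physical=[A,B,C,D,E,F], logical=[B,C,D,E,F,A]
After op 3 (rotate(+1)): offset=2, physical=[A,B,C,D,E,F], logical=[C,D,E,F,A,B]
After op 4 (rotate(+2)): offset=4, physical=[A,B,C,D,E,F], logical=[E,F,A,B,C,D]
After op 5 (replace(1, 'f')): offset=4, physical=[A,B,C,D,E,f], logical=[E,f,A,B,C,D]
After op 6 (replace(3, 'b')): offset=4, physical=[A,b,C,D,E,f], logical=[E,f,A,b,C,D]
After op 7 (rotate(+1)): offset=5, physical=[A,b,C,D,E,f], logical=[f,A,b,C,D,E]
After op 8 (rotate(+1)): offset=0, physical=[A,b,C,D,E,f], logical=[A,b,C,D,E,f]
After op 9 (rotate(-2)): offset=4, physical=[A,b,C,D,E,f], logical=[E,f,A,b,C,D]
After op 10 (swap(5, 2)): offset=4, physical=[D,b,C,A,E,f], logical=[E,f,D,b,C,A]
After op 11 (rotate(+3)): offset=1, physical=[D,b,C,A,E,f], logical=[b,C,A,E,f,D]

Answer: 1 b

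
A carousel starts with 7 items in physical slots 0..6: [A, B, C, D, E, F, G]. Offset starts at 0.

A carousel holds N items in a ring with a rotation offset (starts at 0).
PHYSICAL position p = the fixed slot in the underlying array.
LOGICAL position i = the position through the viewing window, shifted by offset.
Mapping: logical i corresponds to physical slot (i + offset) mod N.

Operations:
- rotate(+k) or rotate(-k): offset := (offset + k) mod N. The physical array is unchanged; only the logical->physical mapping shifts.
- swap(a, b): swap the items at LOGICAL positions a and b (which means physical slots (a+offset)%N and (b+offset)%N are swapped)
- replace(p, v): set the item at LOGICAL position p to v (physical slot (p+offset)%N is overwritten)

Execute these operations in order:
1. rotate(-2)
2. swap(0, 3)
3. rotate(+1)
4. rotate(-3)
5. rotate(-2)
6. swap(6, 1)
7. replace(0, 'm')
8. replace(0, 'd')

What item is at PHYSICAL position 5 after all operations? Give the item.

After op 1 (rotate(-2)): offset=5, physical=[A,B,C,D,E,F,G], logical=[F,G,A,B,C,D,E]
After op 2 (swap(0, 3)): offset=5, physical=[A,F,C,D,E,B,G], logical=[B,G,A,F,C,D,E]
After op 3 (rotate(+1)): offset=6, physical=[A,F,C,D,E,B,G], logical=[G,A,F,C,D,E,B]
After op 4 (rotate(-3)): offset=3, physical=[A,F,C,D,E,B,G], logical=[D,E,B,G,A,F,C]
After op 5 (rotate(-2)): offset=1, physical=[A,F,C,D,E,B,G], logical=[F,C,D,E,B,G,A]
After op 6 (swap(6, 1)): offset=1, physical=[C,F,A,D,E,B,G], logical=[F,A,D,E,B,G,C]
After op 7 (replace(0, 'm')): offset=1, physical=[C,m,A,D,E,B,G], logical=[m,A,D,E,B,G,C]
After op 8 (replace(0, 'd')): offset=1, physical=[C,d,A,D,E,B,G], logical=[d,A,D,E,B,G,C]

Answer: B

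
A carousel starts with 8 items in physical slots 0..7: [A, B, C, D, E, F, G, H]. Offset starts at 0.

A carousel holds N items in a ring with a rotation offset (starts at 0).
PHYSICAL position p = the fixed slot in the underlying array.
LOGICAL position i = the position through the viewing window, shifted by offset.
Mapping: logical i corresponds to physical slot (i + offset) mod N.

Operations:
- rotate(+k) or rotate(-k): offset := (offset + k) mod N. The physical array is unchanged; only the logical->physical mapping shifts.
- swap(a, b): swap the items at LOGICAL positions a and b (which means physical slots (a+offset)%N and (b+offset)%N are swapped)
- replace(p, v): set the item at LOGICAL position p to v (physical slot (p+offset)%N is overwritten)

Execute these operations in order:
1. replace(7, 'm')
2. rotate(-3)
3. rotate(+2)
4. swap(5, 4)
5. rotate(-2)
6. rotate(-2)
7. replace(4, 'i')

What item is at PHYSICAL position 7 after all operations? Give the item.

After op 1 (replace(7, 'm')): offset=0, physical=[A,B,C,D,E,F,G,m], logical=[A,B,C,D,E,F,G,m]
After op 2 (rotate(-3)): offset=5, physical=[A,B,C,D,E,F,G,m], logical=[F,G,m,A,B,C,D,E]
After op 3 (rotate(+2)): offset=7, physical=[A,B,C,D,E,F,G,m], logical=[m,A,B,C,D,E,F,G]
After op 4 (swap(5, 4)): offset=7, physical=[A,B,C,E,D,F,G,m], logical=[m,A,B,C,E,D,F,G]
After op 5 (rotate(-2)): offset=5, physical=[A,B,C,E,D,F,G,m], logical=[F,G,m,A,B,C,E,D]
After op 6 (rotate(-2)): offset=3, physical=[A,B,C,E,D,F,G,m], logical=[E,D,F,G,m,A,B,C]
After op 7 (replace(4, 'i')): offset=3, physical=[A,B,C,E,D,F,G,i], logical=[E,D,F,G,i,A,B,C]

Answer: i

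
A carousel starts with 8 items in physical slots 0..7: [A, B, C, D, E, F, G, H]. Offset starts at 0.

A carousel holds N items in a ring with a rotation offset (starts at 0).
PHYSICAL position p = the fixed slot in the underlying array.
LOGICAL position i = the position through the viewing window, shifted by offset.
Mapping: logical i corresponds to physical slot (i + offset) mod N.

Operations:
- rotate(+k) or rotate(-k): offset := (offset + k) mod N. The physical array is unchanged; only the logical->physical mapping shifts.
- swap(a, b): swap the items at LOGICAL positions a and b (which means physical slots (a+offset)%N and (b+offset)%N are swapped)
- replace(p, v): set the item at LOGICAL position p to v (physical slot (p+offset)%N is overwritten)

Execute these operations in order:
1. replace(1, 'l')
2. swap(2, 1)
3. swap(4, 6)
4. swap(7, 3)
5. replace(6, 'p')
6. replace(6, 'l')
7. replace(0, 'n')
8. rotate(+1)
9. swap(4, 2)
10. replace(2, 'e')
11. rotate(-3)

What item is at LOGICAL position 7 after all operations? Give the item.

After op 1 (replace(1, 'l')): offset=0, physical=[A,l,C,D,E,F,G,H], logical=[A,l,C,D,E,F,G,H]
After op 2 (swap(2, 1)): offset=0, physical=[A,C,l,D,E,F,G,H], logical=[A,C,l,D,E,F,G,H]
After op 3 (swap(4, 6)): offset=0, physical=[A,C,l,D,G,F,E,H], logical=[A,C,l,D,G,F,E,H]
After op 4 (swap(7, 3)): offset=0, physical=[A,C,l,H,G,F,E,D], logical=[A,C,l,H,G,F,E,D]
After op 5 (replace(6, 'p')): offset=0, physical=[A,C,l,H,G,F,p,D], logical=[A,C,l,H,G,F,p,D]
After op 6 (replace(6, 'l')): offset=0, physical=[A,C,l,H,G,F,l,D], logical=[A,C,l,H,G,F,l,D]
After op 7 (replace(0, 'n')): offset=0, physical=[n,C,l,H,G,F,l,D], logical=[n,C,l,H,G,F,l,D]
After op 8 (rotate(+1)): offset=1, physical=[n,C,l,H,G,F,l,D], logical=[C,l,H,G,F,l,D,n]
After op 9 (swap(4, 2)): offset=1, physical=[n,C,l,F,G,H,l,D], logical=[C,l,F,G,H,l,D,n]
After op 10 (replace(2, 'e')): offset=1, physical=[n,C,l,e,G,H,l,D], logical=[C,l,e,G,H,l,D,n]
After op 11 (rotate(-3)): offset=6, physical=[n,C,l,e,G,H,l,D], logical=[l,D,n,C,l,e,G,H]

Answer: H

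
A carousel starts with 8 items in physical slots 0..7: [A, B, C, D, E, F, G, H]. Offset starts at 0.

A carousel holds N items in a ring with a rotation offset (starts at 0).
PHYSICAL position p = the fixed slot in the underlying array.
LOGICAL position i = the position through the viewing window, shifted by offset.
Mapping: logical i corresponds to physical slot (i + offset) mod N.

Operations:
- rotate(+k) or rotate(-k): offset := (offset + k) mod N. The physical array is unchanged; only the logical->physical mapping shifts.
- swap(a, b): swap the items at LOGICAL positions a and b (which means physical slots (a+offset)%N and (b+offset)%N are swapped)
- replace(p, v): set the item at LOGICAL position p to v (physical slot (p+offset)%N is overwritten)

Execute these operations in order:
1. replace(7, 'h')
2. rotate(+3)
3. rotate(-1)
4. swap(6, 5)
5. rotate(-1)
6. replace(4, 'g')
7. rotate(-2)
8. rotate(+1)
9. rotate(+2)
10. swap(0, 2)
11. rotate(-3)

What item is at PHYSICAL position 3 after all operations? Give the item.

Answer: D

Derivation:
After op 1 (replace(7, 'h')): offset=0, physical=[A,B,C,D,E,F,G,h], logical=[A,B,C,D,E,F,G,h]
After op 2 (rotate(+3)): offset=3, physical=[A,B,C,D,E,F,G,h], logical=[D,E,F,G,h,A,B,C]
After op 3 (rotate(-1)): offset=2, physical=[A,B,C,D,E,F,G,h], logical=[C,D,E,F,G,h,A,B]
After op 4 (swap(6, 5)): offset=2, physical=[h,B,C,D,E,F,G,A], logical=[C,D,E,F,G,A,h,B]
After op 5 (rotate(-1)): offset=1, physical=[h,B,C,D,E,F,G,A], logical=[B,C,D,E,F,G,A,h]
After op 6 (replace(4, 'g')): offset=1, physical=[h,B,C,D,E,g,G,A], logical=[B,C,D,E,g,G,A,h]
After op 7 (rotate(-2)): offset=7, physical=[h,B,C,D,E,g,G,A], logical=[A,h,B,C,D,E,g,G]
After op 8 (rotate(+1)): offset=0, physical=[h,B,C,D,E,g,G,A], logical=[h,B,C,D,E,g,G,A]
After op 9 (rotate(+2)): offset=2, physical=[h,B,C,D,E,g,G,A], logical=[C,D,E,g,G,A,h,B]
After op 10 (swap(0, 2)): offset=2, physical=[h,B,E,D,C,g,G,A], logical=[E,D,C,g,G,A,h,B]
After op 11 (rotate(-3)): offset=7, physical=[h,B,E,D,C,g,G,A], logical=[A,h,B,E,D,C,g,G]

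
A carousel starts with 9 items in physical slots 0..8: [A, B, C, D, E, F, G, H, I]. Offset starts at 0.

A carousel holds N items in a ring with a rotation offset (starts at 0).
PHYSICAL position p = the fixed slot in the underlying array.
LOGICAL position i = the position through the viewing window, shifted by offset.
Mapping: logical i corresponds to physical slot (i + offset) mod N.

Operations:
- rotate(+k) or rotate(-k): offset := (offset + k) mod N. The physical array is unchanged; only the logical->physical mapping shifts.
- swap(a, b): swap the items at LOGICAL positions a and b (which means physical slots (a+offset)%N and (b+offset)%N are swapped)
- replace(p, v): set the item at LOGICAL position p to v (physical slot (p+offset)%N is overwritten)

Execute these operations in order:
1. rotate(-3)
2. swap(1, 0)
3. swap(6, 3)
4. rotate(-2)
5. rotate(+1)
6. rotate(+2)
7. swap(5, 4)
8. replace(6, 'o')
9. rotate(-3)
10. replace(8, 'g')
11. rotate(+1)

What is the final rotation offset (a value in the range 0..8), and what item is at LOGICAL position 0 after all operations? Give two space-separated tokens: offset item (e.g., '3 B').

Answer: 5 F

Derivation:
After op 1 (rotate(-3)): offset=6, physical=[A,B,C,D,E,F,G,H,I], logical=[G,H,I,A,B,C,D,E,F]
After op 2 (swap(1, 0)): offset=6, physical=[A,B,C,D,E,F,H,G,I], logical=[H,G,I,A,B,C,D,E,F]
After op 3 (swap(6, 3)): offset=6, physical=[D,B,C,A,E,F,H,G,I], logical=[H,G,I,D,B,C,A,E,F]
After op 4 (rotate(-2)): offset=4, physical=[D,B,C,A,E,F,H,G,I], logical=[E,F,H,G,I,D,B,C,A]
After op 5 (rotate(+1)): offset=5, physical=[D,B,C,A,E,F,H,G,I], logical=[F,H,G,I,D,B,C,A,E]
After op 6 (rotate(+2)): offset=7, physical=[D,B,C,A,E,F,H,G,I], logical=[G,I,D,B,C,A,E,F,H]
After op 7 (swap(5, 4)): offset=7, physical=[D,B,A,C,E,F,H,G,I], logical=[G,I,D,B,A,C,E,F,H]
After op 8 (replace(6, 'o')): offset=7, physical=[D,B,A,C,o,F,H,G,I], logical=[G,I,D,B,A,C,o,F,H]
After op 9 (rotate(-3)): offset=4, physical=[D,B,A,C,o,F,H,G,I], logical=[o,F,H,G,I,D,B,A,C]
After op 10 (replace(8, 'g')): offset=4, physical=[D,B,A,g,o,F,H,G,I], logical=[o,F,H,G,I,D,B,A,g]
After op 11 (rotate(+1)): offset=5, physical=[D,B,A,g,o,F,H,G,I], logical=[F,H,G,I,D,B,A,g,o]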